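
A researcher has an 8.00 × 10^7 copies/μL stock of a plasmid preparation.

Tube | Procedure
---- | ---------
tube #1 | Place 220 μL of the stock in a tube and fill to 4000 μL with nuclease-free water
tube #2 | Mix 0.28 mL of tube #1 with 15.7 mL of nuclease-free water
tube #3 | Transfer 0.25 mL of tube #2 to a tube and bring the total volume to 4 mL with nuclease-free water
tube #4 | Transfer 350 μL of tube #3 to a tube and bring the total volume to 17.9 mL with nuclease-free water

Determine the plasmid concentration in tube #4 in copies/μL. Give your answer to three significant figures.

Step 1: 220 μL brought to 4000 μL → factor 4000/220 = 18.182
Step 2: 0.28 mL + 15.7 mL = 15.98 mL total → factor 15.98/0.28 = 57.071
Step 3: 0.25 mL brought to 4 mL → factor 4/0.25 = 16
Step 4: 350 μL brought to 17.9 mL → factor 17900/350 = 51.143
Overall dilution factor = 18.182 × 57.071 × 16 × 51.143 = 8.491 × 10^5
Final = 8.00 × 10^7 copies/μL / 8.491 × 10^5 = 94.2 copies/μL

94.2 copies/μL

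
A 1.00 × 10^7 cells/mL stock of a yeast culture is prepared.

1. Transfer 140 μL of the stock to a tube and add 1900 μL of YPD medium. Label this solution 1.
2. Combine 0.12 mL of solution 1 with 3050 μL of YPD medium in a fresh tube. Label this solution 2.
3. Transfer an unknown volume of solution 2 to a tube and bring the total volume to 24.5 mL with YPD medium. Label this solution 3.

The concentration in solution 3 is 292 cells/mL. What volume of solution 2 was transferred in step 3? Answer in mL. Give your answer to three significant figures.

Step 1: 140 μL + 1900 μL = 2040 μL total → factor 2040/140 = 14.571
Step 2: 0.12 mL + 3050 μL = 3.17 mL total → factor 3.17/0.12 = 26.417
Step 3: v brought to 24.5 mL → factor = 24.5 mL/v
Product of known-step factors = 384.93
Overall factor = 1.00 × 10^7 cells/mL / (292 cells/mL) = 34247
Step-3 factor = 34247 / 384.93 = 88.969
v = 24.5 mL / 88.969 = 0.275 mL

0.275 mL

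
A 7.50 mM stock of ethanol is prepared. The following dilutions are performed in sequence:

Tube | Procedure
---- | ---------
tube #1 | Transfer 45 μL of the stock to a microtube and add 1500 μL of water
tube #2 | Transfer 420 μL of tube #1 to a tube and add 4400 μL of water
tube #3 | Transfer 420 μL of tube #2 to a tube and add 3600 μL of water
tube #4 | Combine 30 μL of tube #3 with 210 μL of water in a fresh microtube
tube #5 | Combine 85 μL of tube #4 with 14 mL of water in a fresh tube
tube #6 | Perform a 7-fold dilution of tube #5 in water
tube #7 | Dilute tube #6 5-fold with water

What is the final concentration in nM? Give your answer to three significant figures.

0.0429 nM

Step 1: 45 μL + 1500 μL = 1545 μL total → factor 1545/45 = 34.333
Step 2: 420 μL + 4400 μL = 4820 μL total → factor 4820/420 = 11.476
Step 3: 420 μL + 3600 μL = 4020 μL total → factor 4020/420 = 9.5714
Step 4: 30 μL + 210 μL = 240 μL total → factor 240/30 = 8
Step 5: 85 μL + 14 mL = 14085 μL total → factor 14085/85 = 165.71
Step 6: 7-fold → factor 7
Step 7: 5-fold → factor 5
Overall dilution factor = 34.333 × 11.476 × 9.5714 × 8 × 165.71 × 7 × 5 = 1.7498 × 10^8
Final = 7.50 mM / 1.7498 × 10^8 = 4.286 × 10^-8 mM = 0.0429 nM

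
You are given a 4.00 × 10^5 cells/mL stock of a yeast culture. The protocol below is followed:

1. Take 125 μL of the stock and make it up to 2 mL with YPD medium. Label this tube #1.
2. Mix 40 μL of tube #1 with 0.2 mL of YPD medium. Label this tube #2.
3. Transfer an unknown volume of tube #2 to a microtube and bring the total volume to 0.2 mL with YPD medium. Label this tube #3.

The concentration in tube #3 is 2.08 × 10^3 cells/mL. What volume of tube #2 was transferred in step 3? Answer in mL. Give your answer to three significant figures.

0.0998 mL

Step 1: 125 μL brought to 2 mL → factor 2000/125 = 16
Step 2: 40 μL + 0.2 mL = 240 μL total → factor 240/40 = 6
Step 3: v brought to 0.2 mL → factor = 0.2 mL/v
Product of known-step factors = 96
Overall factor = 4.00 × 10^5 cells/mL / (2.08 × 10^3 cells/mL) = 192.31
Step-3 factor = 192.31 / 96 = 2.0032
v = 0.2 mL / 2.0032 = 0.0998 mL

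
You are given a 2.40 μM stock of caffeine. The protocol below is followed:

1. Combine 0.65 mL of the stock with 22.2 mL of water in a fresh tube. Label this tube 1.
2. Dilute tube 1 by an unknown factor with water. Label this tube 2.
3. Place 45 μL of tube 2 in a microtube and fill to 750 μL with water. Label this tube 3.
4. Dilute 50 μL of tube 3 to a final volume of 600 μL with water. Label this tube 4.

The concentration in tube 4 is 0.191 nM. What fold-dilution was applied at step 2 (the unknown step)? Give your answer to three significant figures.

Step 1: 0.65 mL + 22.2 mL = 22.85 mL total → factor 22.85/0.65 = 35.154
Step 2: unknown factor x
Step 3: 45 μL brought to 750 μL → factor 750/45 = 16.667
Step 4: 50 μL brought to 600 μL → factor 600/50 = 12
Product of known-step factors = 7030.8
Overall factor = 2.40 μM / (0.191 nM) = 12565
x = 12565 / 7030.8 = 1.79

1.79-fold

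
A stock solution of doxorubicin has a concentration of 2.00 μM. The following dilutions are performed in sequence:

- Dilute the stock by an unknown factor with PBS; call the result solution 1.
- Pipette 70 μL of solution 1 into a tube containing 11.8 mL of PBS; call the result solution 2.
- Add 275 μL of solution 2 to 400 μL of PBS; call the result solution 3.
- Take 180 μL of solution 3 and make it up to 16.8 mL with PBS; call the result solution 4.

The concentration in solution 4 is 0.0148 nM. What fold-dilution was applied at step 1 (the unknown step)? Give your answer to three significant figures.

Step 1: unknown factor x
Step 2: 70 μL + 11.8 mL = 11870 μL total → factor 11870/70 = 169.57
Step 3: 275 μL + 400 μL = 675 μL total → factor 675/275 = 2.4545
Step 4: 180 μL brought to 16.8 mL → factor 16800/180 = 93.333
Product of known-step factors = 38847
Overall factor = 2.00 μM / (0.0148 nM) = 1.3514 × 10^5
x = 1.3514 × 10^5 / 38847 = 3.48

3.48-fold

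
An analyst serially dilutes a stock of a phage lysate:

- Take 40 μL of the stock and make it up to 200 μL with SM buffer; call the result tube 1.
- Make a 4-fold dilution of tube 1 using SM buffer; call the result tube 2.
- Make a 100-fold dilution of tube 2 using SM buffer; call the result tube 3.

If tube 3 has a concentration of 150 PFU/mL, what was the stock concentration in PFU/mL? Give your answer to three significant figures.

Step 1: 40 μL brought to 200 μL → factor 200/40 = 5
Step 2: 4-fold → factor 4
Step 3: 100-fold → factor 100
Overall dilution factor = 5 × 4 × 100 = 2000
Stock = 150 PFU/mL × 2000 = 3.00 × 10^5 PFU/mL

3.00 × 10^5 PFU/mL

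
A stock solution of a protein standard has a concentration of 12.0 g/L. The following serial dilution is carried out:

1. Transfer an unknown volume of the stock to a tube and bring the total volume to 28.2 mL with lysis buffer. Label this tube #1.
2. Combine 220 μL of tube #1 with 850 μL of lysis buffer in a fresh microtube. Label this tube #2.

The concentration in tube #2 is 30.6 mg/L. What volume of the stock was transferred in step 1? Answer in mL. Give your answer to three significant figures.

0.350 mL

Step 1: v brought to 28.2 mL → factor = 28.2 mL/v
Step 2: 220 μL + 850 μL = 1070 μL total → factor 1070/220 = 4.8636
Product of known-step factors = 4.8636
Overall factor = 12.0 g/L / (30.6 mg/L) = 392.16
Step-1 factor = 392.16 / 4.8636 = 80.63
v = 28.2 mL / 80.63 = 0.350 mL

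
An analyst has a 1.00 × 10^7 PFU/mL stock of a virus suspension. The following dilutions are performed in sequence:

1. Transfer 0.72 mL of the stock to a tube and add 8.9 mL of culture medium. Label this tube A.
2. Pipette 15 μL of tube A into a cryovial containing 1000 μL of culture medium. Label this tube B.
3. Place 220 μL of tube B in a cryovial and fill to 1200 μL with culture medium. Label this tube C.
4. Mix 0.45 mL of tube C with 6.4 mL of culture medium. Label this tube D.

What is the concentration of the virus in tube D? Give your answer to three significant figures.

133 PFU/mL

Step 1: 0.72 mL + 8.9 mL = 9.62 mL total → factor 9.62/0.72 = 13.361
Step 2: 15 μL + 1000 μL = 1015 μL total → factor 1015/15 = 67.667
Step 3: 220 μL brought to 1200 μL → factor 1200/220 = 5.4545
Step 4: 0.45 mL + 6.4 mL = 6.85 mL total → factor 6.85/0.45 = 15.222
Overall dilution factor = 13.361 × 67.667 × 5.4545 × 15.222 = 75068
Final = 1.00 × 10^7 PFU/mL / 75068 = 133 PFU/mL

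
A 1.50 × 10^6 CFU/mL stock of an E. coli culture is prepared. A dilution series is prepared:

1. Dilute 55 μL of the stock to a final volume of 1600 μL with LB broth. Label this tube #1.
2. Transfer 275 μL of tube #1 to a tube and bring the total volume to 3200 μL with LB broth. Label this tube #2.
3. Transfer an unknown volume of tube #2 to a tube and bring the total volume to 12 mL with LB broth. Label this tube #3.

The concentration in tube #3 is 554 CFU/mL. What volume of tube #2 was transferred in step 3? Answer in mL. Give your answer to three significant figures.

Step 1: 55 μL brought to 1600 μL → factor 1600/55 = 29.091
Step 2: 275 μL brought to 3200 μL → factor 3200/275 = 11.636
Step 3: v brought to 12 mL → factor = 12 mL/v
Product of known-step factors = 338.51
Overall factor = 1.50 × 10^6 CFU/mL / (554 CFU/mL) = 2707.6
Step-3 factor = 2707.6 / 338.51 = 7.9985
v = 12 mL / 7.9985 = 1.50 mL

1.50 mL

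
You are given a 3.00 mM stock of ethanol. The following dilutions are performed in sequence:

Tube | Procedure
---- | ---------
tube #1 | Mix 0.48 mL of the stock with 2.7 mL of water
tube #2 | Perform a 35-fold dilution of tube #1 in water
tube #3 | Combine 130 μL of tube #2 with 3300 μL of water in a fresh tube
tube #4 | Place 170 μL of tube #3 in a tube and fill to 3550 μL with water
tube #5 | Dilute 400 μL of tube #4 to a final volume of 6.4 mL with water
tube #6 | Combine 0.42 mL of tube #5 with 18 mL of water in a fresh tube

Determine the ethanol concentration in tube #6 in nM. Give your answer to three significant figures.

0.0335 nM

Step 1: 0.48 mL + 2.7 mL = 3.18 mL total → factor 3.18/0.48 = 6.625
Step 2: 35-fold → factor 35
Step 3: 130 μL + 3300 μL = 3430 μL total → factor 3430/130 = 26.385
Step 4: 170 μL brought to 3550 μL → factor 3550/170 = 20.882
Step 5: 400 μL brought to 6.4 mL → factor 6400/400 = 16
Step 6: 0.42 mL + 18 mL = 18.42 mL total → factor 18.42/0.42 = 43.857
Overall dilution factor = 6.625 × 35 × 26.385 × 20.882 × 16 × 43.857 = 8.9649 × 10^7
Final = 3.00 mM / 8.9649 × 10^7 = 3.346 × 10^-8 mM = 0.0335 nM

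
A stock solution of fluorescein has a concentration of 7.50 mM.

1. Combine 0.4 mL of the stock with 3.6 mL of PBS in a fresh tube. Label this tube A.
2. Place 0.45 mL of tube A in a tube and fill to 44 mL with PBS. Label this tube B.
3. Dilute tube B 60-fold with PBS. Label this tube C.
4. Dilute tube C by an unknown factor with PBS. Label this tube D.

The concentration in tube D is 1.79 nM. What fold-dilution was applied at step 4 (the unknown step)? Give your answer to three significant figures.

Step 1: 0.4 mL + 3.6 mL = 4 mL total → factor 4/0.4 = 10
Step 2: 0.45 mL brought to 44 mL → factor 44/0.45 = 97.778
Step 3: 60-fold → factor 60
Step 4: unknown factor x
Product of known-step factors = 58667
Overall factor = 7.50 mM / (1.79 nM) = 4.1899 × 10^6
x = 4.1899 × 10^6 / 58667 = 71.4

71.4-fold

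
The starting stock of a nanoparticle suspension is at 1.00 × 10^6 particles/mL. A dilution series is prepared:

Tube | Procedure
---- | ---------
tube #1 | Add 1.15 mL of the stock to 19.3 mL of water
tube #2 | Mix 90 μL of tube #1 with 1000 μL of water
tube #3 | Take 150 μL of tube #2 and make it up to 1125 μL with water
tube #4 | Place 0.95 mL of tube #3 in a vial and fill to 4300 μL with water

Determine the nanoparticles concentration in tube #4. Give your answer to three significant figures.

137 particles/mL

Step 1: 1.15 mL + 19.3 mL = 20.45 mL total → factor 20.45/1.15 = 17.783
Step 2: 90 μL + 1000 μL = 1090 μL total → factor 1090/90 = 12.111
Step 3: 150 μL brought to 1125 μL → factor 1125/150 = 7.5
Step 4: 0.95 mL brought to 4300 μL → factor 4.3/0.95 = 4.5263
Overall dilution factor = 17.783 × 12.111 × 7.5 × 4.5263 = 7311.1
Final = 1.00 × 10^6 particles/mL / 7311.1 = 137 particles/mL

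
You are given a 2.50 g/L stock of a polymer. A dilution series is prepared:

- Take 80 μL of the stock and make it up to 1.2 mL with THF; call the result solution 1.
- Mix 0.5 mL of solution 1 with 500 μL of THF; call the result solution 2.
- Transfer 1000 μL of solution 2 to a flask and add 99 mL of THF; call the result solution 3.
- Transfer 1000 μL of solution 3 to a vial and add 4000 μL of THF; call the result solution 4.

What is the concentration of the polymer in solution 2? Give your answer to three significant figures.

0.0833 g/L

Step 1: 80 μL brought to 1.2 mL → factor 1200/80 = 15
Step 2: 0.5 mL + 500 μL = 1 mL total → factor 1/0.5 = 2
Dilution factor through solution 2 = 15 × 2 = 30
[solution 2] = 2.50 g/L / 30 = 0.0833 g/L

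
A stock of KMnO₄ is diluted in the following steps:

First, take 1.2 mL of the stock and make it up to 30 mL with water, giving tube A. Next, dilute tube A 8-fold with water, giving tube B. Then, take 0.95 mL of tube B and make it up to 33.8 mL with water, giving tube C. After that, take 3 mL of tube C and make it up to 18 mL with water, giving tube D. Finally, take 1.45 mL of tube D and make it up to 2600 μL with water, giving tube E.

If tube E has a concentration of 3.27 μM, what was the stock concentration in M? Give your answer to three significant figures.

0.250 M

Step 1: 1.2 mL brought to 30 mL → factor 30/1.2 = 25
Step 2: 8-fold → factor 8
Step 3: 0.95 mL brought to 33.8 mL → factor 33.8/0.95 = 35.579
Step 4: 3 mL brought to 18 mL → factor 18/3 = 6
Step 5: 1.45 mL brought to 2600 μL → factor 2.6/1.45 = 1.7931
Overall dilution factor = 25 × 8 × 35.579 × 6 × 1.7931 = 76556
Stock = 3.27 μM × 76556 = 2.503 × 10^5 μM = 0.250 M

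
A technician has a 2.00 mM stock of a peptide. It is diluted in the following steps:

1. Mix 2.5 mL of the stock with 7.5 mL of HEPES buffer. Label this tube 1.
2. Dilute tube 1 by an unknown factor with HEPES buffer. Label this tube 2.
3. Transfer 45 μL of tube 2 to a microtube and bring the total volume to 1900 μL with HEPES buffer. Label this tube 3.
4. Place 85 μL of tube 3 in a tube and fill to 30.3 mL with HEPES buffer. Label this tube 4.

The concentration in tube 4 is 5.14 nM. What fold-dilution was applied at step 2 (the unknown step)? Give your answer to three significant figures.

6.46-fold

Step 1: 2.5 mL + 7.5 mL = 10 mL total → factor 10/2.5 = 4
Step 2: unknown factor x
Step 3: 45 μL brought to 1900 μL → factor 1900/45 = 42.222
Step 4: 85 μL brought to 30.3 mL → factor 30300/85 = 356.47
Product of known-step factors = 60204
Overall factor = 2.00 mM / (5.14 nM) = 3.8911 × 10^5
x = 3.8911 × 10^5 / 60204 = 6.46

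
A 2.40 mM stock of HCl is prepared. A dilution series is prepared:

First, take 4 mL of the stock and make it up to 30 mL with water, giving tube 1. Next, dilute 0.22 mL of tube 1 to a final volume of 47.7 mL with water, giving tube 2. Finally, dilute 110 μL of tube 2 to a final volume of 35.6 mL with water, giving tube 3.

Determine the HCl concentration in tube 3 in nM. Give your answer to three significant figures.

4.56 nM

Step 1: 4 mL brought to 30 mL → factor 30/4 = 7.5
Step 2: 0.22 mL brought to 47.7 mL → factor 47.7/0.22 = 216.82
Step 3: 110 μL brought to 35.6 mL → factor 35600/110 = 323.64
Overall dilution factor = 7.5 × 216.82 × 323.64 = 5.2628 × 10^5
Final = 2.40 mM / 5.2628 × 10^5 = 4.560 × 10^-6 mM = 4.56 nM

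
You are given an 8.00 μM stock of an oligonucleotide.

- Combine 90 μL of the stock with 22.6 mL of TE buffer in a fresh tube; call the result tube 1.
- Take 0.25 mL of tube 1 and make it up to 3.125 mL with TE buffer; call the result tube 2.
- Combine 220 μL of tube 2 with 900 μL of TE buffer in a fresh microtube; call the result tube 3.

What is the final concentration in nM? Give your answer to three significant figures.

0.499 nM

Step 1: 90 μL + 22.6 mL = 22690 μL total → factor 22690/90 = 252.11
Step 2: 0.25 mL brought to 3.125 mL → factor 3.125/0.25 = 12.5
Step 3: 220 μL + 900 μL = 1120 μL total → factor 1120/220 = 5.0909
Overall dilution factor = 252.11 × 12.5 × 5.0909 = 16043
Final = 8.00 μM / 16043 = 0.0004986 μM = 0.499 nM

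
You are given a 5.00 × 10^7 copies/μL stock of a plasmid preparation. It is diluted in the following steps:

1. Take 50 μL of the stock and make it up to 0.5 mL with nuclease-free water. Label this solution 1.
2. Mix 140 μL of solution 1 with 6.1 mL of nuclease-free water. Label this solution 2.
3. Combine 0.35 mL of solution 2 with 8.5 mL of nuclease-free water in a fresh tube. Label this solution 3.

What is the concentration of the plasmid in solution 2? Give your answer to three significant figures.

1.12 × 10^5 copies/μL

Step 1: 50 μL brought to 0.5 mL → factor 500/50 = 10
Step 2: 140 μL + 6.1 mL = 6240 μL total → factor 6240/140 = 44.571
Dilution factor through solution 2 = 10 × 44.571 = 445.71
[solution 2] = 5.00 × 10^7 copies/μL / 445.71 = 1.12 × 10^5 copies/μL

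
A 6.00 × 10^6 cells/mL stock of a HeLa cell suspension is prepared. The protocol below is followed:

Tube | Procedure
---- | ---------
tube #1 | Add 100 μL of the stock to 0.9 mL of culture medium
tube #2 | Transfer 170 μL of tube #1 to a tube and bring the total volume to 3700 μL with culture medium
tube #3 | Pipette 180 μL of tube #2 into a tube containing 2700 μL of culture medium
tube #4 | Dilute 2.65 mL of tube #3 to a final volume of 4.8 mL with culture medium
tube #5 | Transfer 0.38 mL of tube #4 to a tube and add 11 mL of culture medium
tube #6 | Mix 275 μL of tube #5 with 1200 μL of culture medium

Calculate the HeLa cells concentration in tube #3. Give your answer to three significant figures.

Step 1: 100 μL + 0.9 mL = 1000 μL total → factor 1000/100 = 10
Step 2: 170 μL brought to 3700 μL → factor 3700/170 = 21.765
Step 3: 180 μL + 2700 μL = 2880 μL total → factor 2880/180 = 16
Dilution factor through tube #3 = 10 × 21.765 × 16 = 3482.4
[tube #3] = 6.00 × 10^6 cells/mL / 3482.4 = 1.72 × 10^3 cells/mL

1.72 × 10^3 cells/mL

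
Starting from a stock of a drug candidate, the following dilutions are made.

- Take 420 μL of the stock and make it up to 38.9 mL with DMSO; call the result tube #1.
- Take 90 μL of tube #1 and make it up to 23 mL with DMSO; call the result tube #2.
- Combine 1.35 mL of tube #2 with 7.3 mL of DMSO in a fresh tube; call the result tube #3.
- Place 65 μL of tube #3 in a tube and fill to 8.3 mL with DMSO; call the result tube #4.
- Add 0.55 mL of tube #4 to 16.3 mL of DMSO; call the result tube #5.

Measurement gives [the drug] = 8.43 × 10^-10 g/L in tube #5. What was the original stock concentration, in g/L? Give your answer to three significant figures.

0.500 g/L

Step 1: 420 μL brought to 38.9 mL → factor 38900/420 = 92.619
Step 2: 90 μL brought to 23 mL → factor 23000/90 = 255.56
Step 3: 1.35 mL + 7.3 mL = 8.65 mL total → factor 8.65/1.35 = 6.4074
Step 4: 65 μL brought to 8.3 mL → factor 8300/65 = 127.69
Step 5: 0.55 mL + 16.3 mL = 16.85 mL total → factor 16.85/0.55 = 30.636
Overall dilution factor = 92.619 × 255.56 × 6.4074 × 127.69 × 30.636 = 5.9329 × 10^8
Stock = 8.43 × 10^-10 g/L × 5.9329 × 10^8 = 0.500 g/L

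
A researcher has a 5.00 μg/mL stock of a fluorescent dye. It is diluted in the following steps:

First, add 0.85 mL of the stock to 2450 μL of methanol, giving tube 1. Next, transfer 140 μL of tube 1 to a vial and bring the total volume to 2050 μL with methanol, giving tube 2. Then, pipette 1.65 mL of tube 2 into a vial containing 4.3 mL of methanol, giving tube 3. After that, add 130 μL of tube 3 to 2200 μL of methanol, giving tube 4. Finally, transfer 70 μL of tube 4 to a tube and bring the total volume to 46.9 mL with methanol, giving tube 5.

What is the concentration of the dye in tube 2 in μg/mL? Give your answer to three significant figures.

0.0880 μg/mL

Step 1: 0.85 mL + 2450 μL = 3.3 mL total → factor 3.3/0.85 = 3.8824
Step 2: 140 μL brought to 2050 μL → factor 2050/140 = 14.643
Dilution factor through tube 2 = 3.8824 × 14.643 = 56.849
[tube 2] = 5.00 μg/mL / 56.849 = 0.0880 μg/mL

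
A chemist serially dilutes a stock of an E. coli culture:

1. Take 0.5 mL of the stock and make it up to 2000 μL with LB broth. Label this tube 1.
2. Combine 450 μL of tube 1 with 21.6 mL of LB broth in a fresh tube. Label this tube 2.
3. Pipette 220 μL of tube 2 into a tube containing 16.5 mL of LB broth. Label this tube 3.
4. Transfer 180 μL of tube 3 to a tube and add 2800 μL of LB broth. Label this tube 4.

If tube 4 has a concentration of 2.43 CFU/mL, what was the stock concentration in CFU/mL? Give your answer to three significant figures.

5.99 × 10^5 CFU/mL

Step 1: 0.5 mL brought to 2000 μL → factor 2/0.5 = 4
Step 2: 450 μL + 21.6 mL = 22050 μL total → factor 22050/450 = 49
Step 3: 220 μL + 16.5 mL = 16720 μL total → factor 16720/220 = 76
Step 4: 180 μL + 2800 μL = 2980 μL total → factor 2980/180 = 16.556
Overall dilution factor = 4 × 49 × 76 × 16.556 = 2.4661 × 10^5
Stock = 2.43 CFU/mL × 2.4661 × 10^5 = 5.99 × 10^5 CFU/mL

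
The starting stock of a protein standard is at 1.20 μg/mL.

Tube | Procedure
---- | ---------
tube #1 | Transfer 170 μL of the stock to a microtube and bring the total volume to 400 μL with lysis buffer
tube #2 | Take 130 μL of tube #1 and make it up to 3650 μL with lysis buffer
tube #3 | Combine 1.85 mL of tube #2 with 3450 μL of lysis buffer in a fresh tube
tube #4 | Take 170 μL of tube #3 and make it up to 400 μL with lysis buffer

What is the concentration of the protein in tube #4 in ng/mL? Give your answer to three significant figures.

2.69 ng/mL

Step 1: 170 μL brought to 400 μL → factor 400/170 = 2.3529
Step 2: 130 μL brought to 3650 μL → factor 3650/130 = 28.077
Step 3: 1.85 mL + 3450 μL = 5.3 mL total → factor 5.3/1.85 = 2.8649
Step 4: 170 μL brought to 400 μL → factor 400/170 = 2.3529
Overall dilution factor = 2.3529 × 28.077 × 2.8649 × 2.3529 = 445.32
Final = 1.20 μg/mL / 445.32 = 0.002695 μg/mL = 2.69 ng/mL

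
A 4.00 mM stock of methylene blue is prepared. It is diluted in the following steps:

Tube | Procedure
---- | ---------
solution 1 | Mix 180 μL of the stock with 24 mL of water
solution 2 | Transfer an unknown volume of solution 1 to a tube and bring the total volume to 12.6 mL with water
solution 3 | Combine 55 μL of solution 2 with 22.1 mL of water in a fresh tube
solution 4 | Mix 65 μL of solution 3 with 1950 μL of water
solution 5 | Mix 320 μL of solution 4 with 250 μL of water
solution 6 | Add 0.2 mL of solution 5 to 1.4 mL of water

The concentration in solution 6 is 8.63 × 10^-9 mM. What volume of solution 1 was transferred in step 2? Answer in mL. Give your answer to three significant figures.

0.650 mL

Step 1: 180 μL + 24 mL = 24180 μL total → factor 24180/180 = 134.33
Step 2: v brought to 12.6 mL → factor = 12.6 mL/v
Step 3: 55 μL + 22.1 mL = 22155 μL total → factor 22155/55 = 402.82
Step 4: 65 μL + 1950 μL = 2015 μL total → factor 2015/65 = 31
Step 5: 320 μL + 250 μL = 570 μL total → factor 570/320 = 1.7812
Step 6: 0.2 mL + 1.4 mL = 1.6 mL total → factor 1.6/0.2 = 8
Product of known-step factors = 2.3904 × 10^7
Overall factor = 4.00 mM / (8.63 × 10^-9 mM) = 4.635 × 10^8
Step-2 factor = 4.635 × 10^8 / 2.3904 × 10^7 = 19.39
v = 12.6 mL / 19.39 = 0.650 mL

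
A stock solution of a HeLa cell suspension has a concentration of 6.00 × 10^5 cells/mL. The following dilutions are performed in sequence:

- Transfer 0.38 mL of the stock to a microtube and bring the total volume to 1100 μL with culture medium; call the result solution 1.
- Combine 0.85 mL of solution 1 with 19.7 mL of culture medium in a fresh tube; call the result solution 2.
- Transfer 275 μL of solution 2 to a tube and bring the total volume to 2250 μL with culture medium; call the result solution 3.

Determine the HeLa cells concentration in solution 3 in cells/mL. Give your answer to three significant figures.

1.05 × 10^3 cells/mL

Step 1: 0.38 mL brought to 1100 μL → factor 1.1/0.38 = 2.8947
Step 2: 0.85 mL + 19.7 mL = 20.55 mL total → factor 20.55/0.85 = 24.176
Step 3: 275 μL brought to 2250 μL → factor 2250/275 = 8.1818
Overall dilution factor = 2.8947 × 24.176 × 8.1818 = 572.6
Final = 6.00 × 10^5 cells/mL / 572.6 = 1.05 × 10^3 cells/mL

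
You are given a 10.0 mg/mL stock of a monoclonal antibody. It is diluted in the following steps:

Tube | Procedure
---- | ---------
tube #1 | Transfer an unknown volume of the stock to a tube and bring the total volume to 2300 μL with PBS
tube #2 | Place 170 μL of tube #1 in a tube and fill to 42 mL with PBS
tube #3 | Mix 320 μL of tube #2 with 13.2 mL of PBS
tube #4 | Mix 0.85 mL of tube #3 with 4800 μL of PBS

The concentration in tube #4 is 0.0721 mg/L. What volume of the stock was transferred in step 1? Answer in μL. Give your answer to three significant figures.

Step 1: v brought to 2300 μL → factor = 2300 μL/v
Step 2: 170 μL brought to 42 mL → factor 42000/170 = 247.06
Step 3: 320 μL + 13.2 mL = 13520 μL total → factor 13520/320 = 42.25
Step 4: 0.85 mL + 4800 μL = 5.65 mL total → factor 5.65/0.85 = 6.6471
Product of known-step factors = 69384
Overall factor = 10.0 mg/mL / (0.0721 mg/L) = 1.387 × 10^5
Step-1 factor = 1.387 × 10^5 / 69384 = 1.999
v = 2300 μL / 1.999 = 1.15 × 10^3 μL

1.15 × 10^3 μL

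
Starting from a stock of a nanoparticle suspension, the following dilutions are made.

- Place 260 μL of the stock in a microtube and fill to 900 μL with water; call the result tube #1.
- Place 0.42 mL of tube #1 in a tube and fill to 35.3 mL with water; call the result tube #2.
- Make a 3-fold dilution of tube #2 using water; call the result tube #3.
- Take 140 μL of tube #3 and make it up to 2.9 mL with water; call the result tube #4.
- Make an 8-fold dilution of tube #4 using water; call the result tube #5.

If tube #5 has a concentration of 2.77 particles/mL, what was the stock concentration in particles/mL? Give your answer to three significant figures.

Step 1: 260 μL brought to 900 μL → factor 900/260 = 3.4615
Step 2: 0.42 mL brought to 35.3 mL → factor 35.3/0.42 = 84.048
Step 3: 3-fold → factor 3
Step 4: 140 μL brought to 2.9 mL → factor 2900/140 = 20.714
Step 5: 8-fold → factor 8
Overall dilution factor = 3.4615 × 84.048 × 3 × 20.714 × 8 = 1.4464 × 10^5
Stock = 2.77 particles/mL × 1.4464 × 10^5 = 4.01 × 10^5 particles/mL

4.01 × 10^5 particles/mL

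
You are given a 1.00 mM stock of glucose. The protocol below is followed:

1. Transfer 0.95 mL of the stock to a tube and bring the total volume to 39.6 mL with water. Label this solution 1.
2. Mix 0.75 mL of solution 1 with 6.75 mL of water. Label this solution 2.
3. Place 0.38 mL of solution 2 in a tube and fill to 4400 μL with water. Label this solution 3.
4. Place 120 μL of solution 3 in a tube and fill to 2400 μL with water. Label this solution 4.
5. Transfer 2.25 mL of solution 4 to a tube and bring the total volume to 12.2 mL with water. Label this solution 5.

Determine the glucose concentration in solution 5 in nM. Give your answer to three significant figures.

1.91 nM

Step 1: 0.95 mL brought to 39.6 mL → factor 39.6/0.95 = 41.684
Step 2: 0.75 mL + 6.75 mL = 7.5 mL total → factor 7.5/0.75 = 10
Step 3: 0.38 mL brought to 4400 μL → factor 4.4/0.38 = 11.579
Step 4: 120 μL brought to 2400 μL → factor 2400/120 = 20
Step 5: 2.25 mL brought to 12.2 mL → factor 12.2/2.25 = 5.4222
Overall dilution factor = 41.684 × 10 × 11.579 × 20 × 5.4222 = 5.2342 × 10^5
Final = 1.00 mM / 5.2342 × 10^5 = 1.911 × 10^-6 mM = 1.91 nM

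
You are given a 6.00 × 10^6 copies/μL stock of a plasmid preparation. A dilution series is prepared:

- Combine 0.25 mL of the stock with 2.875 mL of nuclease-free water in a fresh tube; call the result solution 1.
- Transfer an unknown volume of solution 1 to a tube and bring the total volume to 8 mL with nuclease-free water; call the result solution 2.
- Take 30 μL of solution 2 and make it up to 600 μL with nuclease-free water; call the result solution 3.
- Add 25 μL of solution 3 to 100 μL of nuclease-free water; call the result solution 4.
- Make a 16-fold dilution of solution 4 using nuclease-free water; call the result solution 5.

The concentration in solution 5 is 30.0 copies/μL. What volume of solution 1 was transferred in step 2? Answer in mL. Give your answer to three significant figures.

Step 1: 0.25 mL + 2.875 mL = 3.125 mL total → factor 3.125/0.25 = 12.5
Step 2: v brought to 8 mL → factor = 8 mL/v
Step 3: 30 μL brought to 600 μL → factor 600/30 = 20
Step 4: 25 μL + 100 μL = 125 μL total → factor 125/25 = 5
Step 5: 16-fold → factor 16
Product of known-step factors = 20000
Overall factor = 6.00 × 10^6 copies/μL / (30.0 copies/μL) = 2 × 10^5
Step-2 factor = 2 × 10^5 / 20000 = 10
v = 8 mL / 10 = 0.800 mL

0.800 mL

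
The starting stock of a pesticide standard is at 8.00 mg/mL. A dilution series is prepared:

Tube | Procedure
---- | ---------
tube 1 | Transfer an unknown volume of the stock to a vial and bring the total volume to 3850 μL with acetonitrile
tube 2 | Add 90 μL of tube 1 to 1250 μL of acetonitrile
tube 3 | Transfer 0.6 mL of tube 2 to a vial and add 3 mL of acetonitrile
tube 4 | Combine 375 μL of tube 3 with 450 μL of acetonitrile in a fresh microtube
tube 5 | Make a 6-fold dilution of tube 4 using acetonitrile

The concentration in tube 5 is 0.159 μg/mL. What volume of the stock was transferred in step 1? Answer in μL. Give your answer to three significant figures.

90.2 μL

Step 1: v brought to 3850 μL → factor = 3850 μL/v
Step 2: 90 μL + 1250 μL = 1340 μL total → factor 1340/90 = 14.889
Step 3: 0.6 mL + 3 mL = 3.6 mL total → factor 3.6/0.6 = 6
Step 4: 375 μL + 450 μL = 825 μL total → factor 825/375 = 2.2
Step 5: 6-fold → factor 6
Product of known-step factors = 1179.2
Overall factor = 8.00 mg/mL / (0.159 μg/mL) = 50314
Step-1 factor = 50314 / 1179.2 = 42.668
v = 3850 μL / 42.668 = 90.2 μL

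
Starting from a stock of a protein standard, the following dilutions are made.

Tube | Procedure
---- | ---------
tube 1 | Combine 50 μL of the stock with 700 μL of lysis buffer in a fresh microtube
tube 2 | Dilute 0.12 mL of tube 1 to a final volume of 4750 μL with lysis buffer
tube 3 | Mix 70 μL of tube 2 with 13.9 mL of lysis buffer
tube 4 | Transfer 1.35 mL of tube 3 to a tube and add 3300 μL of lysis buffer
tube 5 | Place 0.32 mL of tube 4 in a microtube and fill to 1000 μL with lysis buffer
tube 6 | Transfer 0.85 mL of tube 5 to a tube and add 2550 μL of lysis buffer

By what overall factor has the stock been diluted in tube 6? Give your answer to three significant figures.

5.10 × 10^6

Step 1: 50 μL + 700 μL = 750 μL total → factor 750/50 = 15
Step 2: 0.12 mL brought to 4750 μL → factor 4.75/0.12 = 39.583
Step 3: 70 μL + 13.9 mL = 13970 μL total → factor 13970/70 = 199.57
Step 4: 1.35 mL + 3300 μL = 4.65 mL total → factor 4.65/1.35 = 3.4444
Step 5: 0.32 mL brought to 1000 μL → factor 1/0.32 = 3.125
Step 6: 0.85 mL + 2550 μL = 3.4 mL total → factor 3.4/0.85 = 4
Overall dilution factor = 15 × 39.583 × 199.57 × 3.4444 × 3.125 × 4 = 5.1019 × 10^6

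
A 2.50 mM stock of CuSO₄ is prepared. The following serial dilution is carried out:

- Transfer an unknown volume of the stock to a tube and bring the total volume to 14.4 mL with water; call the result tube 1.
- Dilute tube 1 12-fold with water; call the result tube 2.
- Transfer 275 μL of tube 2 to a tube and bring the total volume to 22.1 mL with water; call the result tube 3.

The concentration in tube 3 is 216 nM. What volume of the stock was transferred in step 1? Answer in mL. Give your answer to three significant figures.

1.20 mL

Step 1: v brought to 14.4 mL → factor = 14.4 mL/v
Step 2: 12-fold → factor 12
Step 3: 275 μL brought to 22.1 mL → factor 22100/275 = 80.364
Product of known-step factors = 964.36
Overall factor = 2.50 mM / (216 nM) = 11574
Step-1 factor = 11574 / 964.36 = 12.002
v = 14.4 mL / 12.002 = 1.20 mL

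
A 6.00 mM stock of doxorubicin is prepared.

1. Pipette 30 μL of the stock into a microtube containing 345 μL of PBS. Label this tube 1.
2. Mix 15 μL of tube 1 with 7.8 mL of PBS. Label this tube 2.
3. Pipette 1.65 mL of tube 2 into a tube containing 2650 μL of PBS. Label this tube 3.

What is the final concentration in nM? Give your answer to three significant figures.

354 nM

Step 1: 30 μL + 345 μL = 375 μL total → factor 375/30 = 12.5
Step 2: 15 μL + 7.8 mL = 7815 μL total → factor 7815/15 = 521
Step 3: 1.65 mL + 2650 μL = 4.3 mL total → factor 4.3/1.65 = 2.6061
Overall dilution factor = 12.5 × 521 × 2.6061 = 16972
Final = 6.00 mM / 16972 = 0.0003535 mM = 354 nM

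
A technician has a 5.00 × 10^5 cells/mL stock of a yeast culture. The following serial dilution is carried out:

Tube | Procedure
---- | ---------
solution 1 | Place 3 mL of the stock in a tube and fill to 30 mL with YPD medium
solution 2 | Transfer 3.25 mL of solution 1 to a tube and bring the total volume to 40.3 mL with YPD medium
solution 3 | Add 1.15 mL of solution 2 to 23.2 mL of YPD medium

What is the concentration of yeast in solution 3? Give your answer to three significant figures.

Step 1: 3 mL brought to 30 mL → factor 30/3 = 10
Step 2: 3.25 mL brought to 40.3 mL → factor 40.3/3.25 = 12.4
Step 3: 1.15 mL + 23.2 mL = 24.35 mL total → factor 24.35/1.15 = 21.174
Overall dilution factor = 10 × 12.4 × 21.174 = 2625.6
Final = 5.00 × 10^5 cells/mL / 2625.6 = 190 cells/mL

190 cells/mL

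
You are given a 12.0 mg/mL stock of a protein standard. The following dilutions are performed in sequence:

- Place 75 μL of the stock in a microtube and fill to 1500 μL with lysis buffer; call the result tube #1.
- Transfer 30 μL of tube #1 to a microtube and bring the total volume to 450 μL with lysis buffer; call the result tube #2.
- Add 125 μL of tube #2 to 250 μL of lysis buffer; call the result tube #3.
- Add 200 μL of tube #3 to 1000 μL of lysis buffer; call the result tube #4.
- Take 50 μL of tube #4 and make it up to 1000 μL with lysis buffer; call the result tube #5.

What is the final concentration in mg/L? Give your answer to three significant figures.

Step 1: 75 μL brought to 1500 μL → factor 1500/75 = 20
Step 2: 30 μL brought to 450 μL → factor 450/30 = 15
Step 3: 125 μL + 250 μL = 375 μL total → factor 375/125 = 3
Step 4: 200 μL + 1000 μL = 1200 μL total → factor 1200/200 = 6
Step 5: 50 μL brought to 1000 μL → factor 1000/50 = 20
Overall dilution factor = 20 × 15 × 3 × 6 × 20 = 1.08 × 10^5
Final = 12.0 mg/mL / 1.08 × 10^5 = 0.0001111 mg/mL = 0.111 mg/L

0.111 mg/L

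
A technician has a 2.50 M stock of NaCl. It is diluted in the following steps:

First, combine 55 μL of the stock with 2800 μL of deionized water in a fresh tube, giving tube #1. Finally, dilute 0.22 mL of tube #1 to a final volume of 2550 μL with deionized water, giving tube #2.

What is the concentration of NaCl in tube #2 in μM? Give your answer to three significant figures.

4.16 × 10^3 μM

Step 1: 55 μL + 2800 μL = 2855 μL total → factor 2855/55 = 51.909
Step 2: 0.22 mL brought to 2550 μL → factor 2.55/0.22 = 11.591
Overall dilution factor = 51.909 × 11.591 = 601.67
Final = 2.50 M / 601.67 = 0.004155 M = 4.16 × 10^3 μM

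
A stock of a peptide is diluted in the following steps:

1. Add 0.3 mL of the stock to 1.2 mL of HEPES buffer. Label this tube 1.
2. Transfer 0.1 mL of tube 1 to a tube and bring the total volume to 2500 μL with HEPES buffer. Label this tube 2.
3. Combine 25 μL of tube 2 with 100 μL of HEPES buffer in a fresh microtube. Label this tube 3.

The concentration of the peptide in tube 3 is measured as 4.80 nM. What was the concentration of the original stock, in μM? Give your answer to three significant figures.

3.00 μM

Step 1: 0.3 mL + 1.2 mL = 1.5 mL total → factor 1.5/0.3 = 5
Step 2: 0.1 mL brought to 2500 μL → factor 2.5/0.1 = 25
Step 3: 25 μL + 100 μL = 125 μL total → factor 125/25 = 5
Overall dilution factor = 5 × 25 × 5 = 625
Stock = 4.80 nM × 625 = 3000 nM = 3.00 μM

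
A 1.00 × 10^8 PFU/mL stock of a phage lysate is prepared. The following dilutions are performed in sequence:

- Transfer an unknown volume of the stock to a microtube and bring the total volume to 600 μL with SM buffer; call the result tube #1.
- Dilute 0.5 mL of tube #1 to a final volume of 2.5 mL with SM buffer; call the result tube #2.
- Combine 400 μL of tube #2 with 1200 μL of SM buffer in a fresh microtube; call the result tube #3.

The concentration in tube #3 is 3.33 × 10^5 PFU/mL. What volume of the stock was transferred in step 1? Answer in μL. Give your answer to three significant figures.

Step 1: v brought to 600 μL → factor = 600 μL/v
Step 2: 0.5 mL brought to 2.5 mL → factor 2.5/0.5 = 5
Step 3: 400 μL + 1200 μL = 1600 μL total → factor 1600/400 = 4
Product of known-step factors = 20
Overall factor = 1.00 × 10^8 PFU/mL / (3.33 × 10^5 PFU/mL) = 300.3
Step-1 factor = 300.3 / 20 = 15.015
v = 600 μL / 15.015 = 40.0 μL

40.0 μL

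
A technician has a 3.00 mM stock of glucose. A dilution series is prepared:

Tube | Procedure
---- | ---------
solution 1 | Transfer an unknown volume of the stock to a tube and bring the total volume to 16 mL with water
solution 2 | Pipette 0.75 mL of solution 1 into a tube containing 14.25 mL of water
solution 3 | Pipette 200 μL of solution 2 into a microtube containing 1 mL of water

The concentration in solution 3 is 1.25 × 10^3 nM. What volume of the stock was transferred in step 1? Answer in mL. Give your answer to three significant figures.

0.800 mL

Step 1: v brought to 16 mL → factor = 16 mL/v
Step 2: 0.75 mL + 14.25 mL = 15 mL total → factor 15/0.75 = 20
Step 3: 200 μL + 1 mL = 1200 μL total → factor 1200/200 = 6
Product of known-step factors = 120
Overall factor = 3.00 mM / (1.25 × 10^3 nM) = 2400
Step-1 factor = 2400 / 120 = 20
v = 16 mL / 20 = 0.800 mL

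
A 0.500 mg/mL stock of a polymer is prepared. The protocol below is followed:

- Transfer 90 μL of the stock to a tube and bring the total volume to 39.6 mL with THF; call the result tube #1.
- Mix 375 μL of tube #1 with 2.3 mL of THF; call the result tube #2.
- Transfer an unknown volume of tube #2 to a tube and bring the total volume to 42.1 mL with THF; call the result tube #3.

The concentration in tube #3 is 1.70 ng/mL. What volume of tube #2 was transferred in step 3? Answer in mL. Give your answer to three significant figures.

Step 1: 90 μL brought to 39.6 mL → factor 39600/90 = 440
Step 2: 375 μL + 2.3 mL = 2675 μL total → factor 2675/375 = 7.1333
Step 3: v brought to 42.1 mL → factor = 42.1 mL/v
Product of known-step factors = 3138.7
Overall factor = 0.500 mg/mL / (1.70 ng/mL) = 2.9412 × 10^5
Step-3 factor = 2.9412 × 10^5 / 3138.7 = 93.708
v = 42.1 mL / 93.708 = 0.449 mL

0.449 mL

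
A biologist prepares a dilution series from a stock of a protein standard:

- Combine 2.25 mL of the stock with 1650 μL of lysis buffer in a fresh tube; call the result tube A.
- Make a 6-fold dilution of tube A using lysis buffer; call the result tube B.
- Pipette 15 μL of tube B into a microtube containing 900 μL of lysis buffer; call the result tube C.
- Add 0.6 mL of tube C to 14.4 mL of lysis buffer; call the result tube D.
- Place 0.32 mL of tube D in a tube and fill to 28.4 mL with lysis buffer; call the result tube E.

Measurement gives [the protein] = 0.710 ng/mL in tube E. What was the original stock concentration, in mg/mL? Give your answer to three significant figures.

0.999 mg/mL

Step 1: 2.25 mL + 1650 μL = 3.9 mL total → factor 3.9/2.25 = 1.7333
Step 2: 6-fold → factor 6
Step 3: 15 μL + 900 μL = 915 μL total → factor 915/15 = 61
Step 4: 0.6 mL + 14.4 mL = 15 mL total → factor 15/0.6 = 25
Step 5: 0.32 mL brought to 28.4 mL → factor 28.4/0.32 = 88.75
Overall dilution factor = 1.7333 × 6 × 61 × 25 × 88.75 = 1.4076 × 10^6
Stock = 0.710 ng/mL × 1.4076 × 10^6 = 9.994 × 10^5 ng/mL = 0.999 mg/mL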